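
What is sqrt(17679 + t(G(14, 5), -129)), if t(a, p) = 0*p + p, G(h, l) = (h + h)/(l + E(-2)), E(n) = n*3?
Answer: 15*sqrt(78) ≈ 132.48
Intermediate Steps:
E(n) = 3*n
G(h, l) = 2*h/(-6 + l) (G(h, l) = (h + h)/(l + 3*(-2)) = (2*h)/(l - 6) = (2*h)/(-6 + l) = 2*h/(-6 + l))
t(a, p) = p (t(a, p) = 0 + p = p)
sqrt(17679 + t(G(14, 5), -129)) = sqrt(17679 - 129) = sqrt(17550) = 15*sqrt(78)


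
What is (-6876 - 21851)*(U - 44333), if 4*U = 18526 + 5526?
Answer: 1100818640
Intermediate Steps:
U = 6013 (U = (18526 + 5526)/4 = (¼)*24052 = 6013)
(-6876 - 21851)*(U - 44333) = (-6876 - 21851)*(6013 - 44333) = -28727*(-38320) = 1100818640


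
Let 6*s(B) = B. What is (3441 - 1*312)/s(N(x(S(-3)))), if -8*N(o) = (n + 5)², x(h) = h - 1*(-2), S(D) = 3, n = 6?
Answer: -150192/121 ≈ -1241.3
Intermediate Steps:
x(h) = 2 + h (x(h) = h + 2 = 2 + h)
N(o) = -121/8 (N(o) = -(6 + 5)²/8 = -⅛*11² = -⅛*121 = -121/8)
s(B) = B/6
(3441 - 1*312)/s(N(x(S(-3)))) = (3441 - 1*312)/(((⅙)*(-121/8))) = (3441 - 312)/(-121/48) = 3129*(-48/121) = -150192/121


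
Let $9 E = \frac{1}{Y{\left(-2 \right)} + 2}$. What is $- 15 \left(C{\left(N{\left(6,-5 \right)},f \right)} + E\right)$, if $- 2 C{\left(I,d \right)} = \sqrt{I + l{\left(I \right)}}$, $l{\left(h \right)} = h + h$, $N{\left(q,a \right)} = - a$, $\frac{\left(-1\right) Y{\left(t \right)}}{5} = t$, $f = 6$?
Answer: $- \frac{5}{36} + \frac{15 \sqrt{15}}{2} \approx 28.908$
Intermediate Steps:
$Y{\left(t \right)} = - 5 t$
$l{\left(h \right)} = 2 h$
$E = \frac{1}{108}$ ($E = \frac{1}{9 \left(\left(-5\right) \left(-2\right) + 2\right)} = \frac{1}{9 \left(10 + 2\right)} = \frac{1}{9 \cdot 12} = \frac{1}{9} \cdot \frac{1}{12} = \frac{1}{108} \approx 0.0092593$)
$C{\left(I,d \right)} = - \frac{\sqrt{3} \sqrt{I}}{2}$ ($C{\left(I,d \right)} = - \frac{\sqrt{I + 2 I}}{2} = - \frac{\sqrt{3 I}}{2} = - \frac{\sqrt{3} \sqrt{I}}{2}$)
$- 15 \left(C{\left(N{\left(6,-5 \right)},f \right)} + E\right) = - 15 \left(- \frac{\sqrt{3} \sqrt{\left(-1\right) \left(-5\right)}}{2} + \frac{1}{108}\right) = - 15 \left(- \frac{\sqrt{3} \sqrt{5}}{2} + \frac{1}{108}\right) = - 15 \left(- \frac{\sqrt{15}}{2} + \frac{1}{108}\right) = - 15 \left(\frac{1}{108} - \frac{\sqrt{15}}{2}\right) = - \frac{5}{36} + \frac{15 \sqrt{15}}{2}$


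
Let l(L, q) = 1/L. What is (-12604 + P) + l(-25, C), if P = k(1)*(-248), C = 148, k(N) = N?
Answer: -321301/25 ≈ -12852.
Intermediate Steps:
P = -248 (P = 1*(-248) = -248)
(-12604 + P) + l(-25, C) = (-12604 - 248) + 1/(-25) = -12852 - 1/25 = -321301/25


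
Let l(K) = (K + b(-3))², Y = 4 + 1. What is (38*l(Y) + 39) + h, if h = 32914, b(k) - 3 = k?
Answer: 33903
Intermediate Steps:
b(k) = 3 + k
Y = 5
l(K) = K² (l(K) = (K + (3 - 3))² = (K + 0)² = K²)
(38*l(Y) + 39) + h = (38*5² + 39) + 32914 = (38*25 + 39) + 32914 = (950 + 39) + 32914 = 989 + 32914 = 33903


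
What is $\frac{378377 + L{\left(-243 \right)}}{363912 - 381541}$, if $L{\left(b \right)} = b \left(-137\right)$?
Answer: $- \frac{411668}{17629} \approx -23.352$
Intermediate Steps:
$L{\left(b \right)} = - 137 b$
$\frac{378377 + L{\left(-243 \right)}}{363912 - 381541} = \frac{378377 - -33291}{363912 - 381541} = \frac{378377 + 33291}{-17629} = 411668 \left(- \frac{1}{17629}\right) = - \frac{411668}{17629}$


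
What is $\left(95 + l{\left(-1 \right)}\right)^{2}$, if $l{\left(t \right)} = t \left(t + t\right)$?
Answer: $9409$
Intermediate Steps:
$l{\left(t \right)} = 2 t^{2}$ ($l{\left(t \right)} = t 2 t = 2 t^{2}$)
$\left(95 + l{\left(-1 \right)}\right)^{2} = \left(95 + 2 \left(-1\right)^{2}\right)^{2} = \left(95 + 2 \cdot 1\right)^{2} = \left(95 + 2\right)^{2} = 97^{2} = 9409$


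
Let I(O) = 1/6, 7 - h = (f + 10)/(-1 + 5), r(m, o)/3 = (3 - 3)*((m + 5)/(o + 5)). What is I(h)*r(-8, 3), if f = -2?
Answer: 0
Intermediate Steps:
r(m, o) = 0 (r(m, o) = 3*((3 - 3)*((m + 5)/(o + 5))) = 3*(0*((5 + m)/(5 + o))) = 3*0 = 0)
h = 5 (h = 7 - (-2 + 10)/(-1 + 5) = 7 - 8/4 = 7 - 1*2 = 7 - 2 = 5)
I(O) = ⅙
I(h)*r(-8, 3) = (⅙)*0 = 0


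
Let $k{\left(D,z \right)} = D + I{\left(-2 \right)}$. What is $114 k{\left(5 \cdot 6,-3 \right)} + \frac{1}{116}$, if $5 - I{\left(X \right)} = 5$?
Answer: $\frac{396721}{116} \approx 3420.0$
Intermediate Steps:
$I{\left(X \right)} = 0$ ($I{\left(X \right)} = 5 - 5 = 0$)
$k{\left(D,z \right)} = D$ ($k{\left(D,z \right)} = D + 0 = D$)
$114 k{\left(5 \cdot 6,-3 \right)} + \frac{1}{116} = 114 \cdot 5 \cdot 6 + \frac{1}{116} = 114 \cdot 30 + \frac{1}{116} = 3420 + \frac{1}{116} = \frac{396721}{116}$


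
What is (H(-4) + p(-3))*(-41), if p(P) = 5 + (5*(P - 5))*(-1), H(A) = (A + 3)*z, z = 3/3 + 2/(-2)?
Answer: -1845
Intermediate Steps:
z = 0 (z = 3*(⅓) + 2*(-½) = 1 - 1 = 0)
H(A) = 0 (H(A) = (A + 3)*0 = (3 + A)*0 = 0)
p(P) = 30 - 5*P (p(P) = 5 + (5*(-5 + P))*(-1) = 5 + (-25 + 5*P)*(-1) = 5 + (25 - 5*P) = 30 - 5*P)
(H(-4) + p(-3))*(-41) = (0 + (30 - 5*(-3)))*(-41) = (0 + (30 + 15))*(-41) = (0 + 45)*(-41) = 45*(-41) = -1845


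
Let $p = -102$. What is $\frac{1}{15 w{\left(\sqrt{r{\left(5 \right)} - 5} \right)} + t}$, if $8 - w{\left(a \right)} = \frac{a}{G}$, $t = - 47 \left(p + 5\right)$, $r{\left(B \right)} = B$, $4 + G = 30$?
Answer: $\frac{1}{4679} \approx 0.00021372$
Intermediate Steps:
$G = 26$ ($G = -4 + 30 = 26$)
$t = 4559$ ($t = - 47 \left(-102 + 5\right) = \left(-47\right) \left(-97\right) = 4559$)
$w{\left(a \right)} = 8 - \frac{a}{26}$
$\frac{1}{15 w{\left(\sqrt{r{\left(5 \right)} - 5} \right)} + t} = \frac{1}{15 \left(8 - \frac{\sqrt{5 - 5}}{26}\right) + 4559} = \frac{1}{15 \left(8 - \frac{\sqrt{0}}{26}\right) + 4559} = \frac{1}{15 \left(8 - 0\right) + 4559} = \frac{1}{15 \left(8 + 0\right) + 4559} = \frac{1}{15 \cdot 8 + 4559} = \frac{1}{120 + 4559} = \frac{1}{4679}$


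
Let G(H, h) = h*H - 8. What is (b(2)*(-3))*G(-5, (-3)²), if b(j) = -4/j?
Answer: -318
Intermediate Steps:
G(H, h) = -8 + H*h (G(H, h) = H*h - 8 = -8 + H*h)
(b(2)*(-3))*G(-5, (-3)²) = (-4/2*(-3))*(-8 - 5*(-3)²) = (-4*½*(-3))*(-8 - 5*9) = (-2*(-3))*(-8 - 45) = 6*(-53) = -318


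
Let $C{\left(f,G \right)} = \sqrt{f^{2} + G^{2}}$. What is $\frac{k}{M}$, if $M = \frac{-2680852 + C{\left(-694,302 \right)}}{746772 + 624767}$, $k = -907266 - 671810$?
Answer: $\frac{725761700417803166}{898370859133} + \frac{541441079491 \sqrt{143210}}{898370859133} \approx 8.0809 \cdot 10^{5}$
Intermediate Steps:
$k = -1579076$
$C{\left(f,G \right)} = \sqrt{G^{2} + f^{2}}$
$M = - \frac{2680852}{1371539} + \frac{2 \sqrt{143210}}{1371539}$ ($M = \frac{-2680852 + \sqrt{302^{2} + \left(-694\right)^{2}}}{746772 + 624767} = \frac{-2680852 + \sqrt{91204 + 481636}}{1371539} = \left(-2680852 + \sqrt{572840}\right) \frac{1}{1371539} = \left(-2680852 + 2 \sqrt{143210}\right) \frac{1}{1371539} = - \frac{2680852}{1371539} + \frac{2 \sqrt{143210}}{1371539} \approx -1.9541$)
$\frac{k}{M} = - \frac{1579076}{- \frac{2680852}{1371539} + \frac{2 \sqrt{143210}}{1371539}}$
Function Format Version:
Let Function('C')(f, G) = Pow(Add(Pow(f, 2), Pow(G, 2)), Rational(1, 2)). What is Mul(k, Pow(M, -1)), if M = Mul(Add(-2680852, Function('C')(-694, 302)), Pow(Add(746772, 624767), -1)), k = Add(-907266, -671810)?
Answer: Add(Rational(725761700417803166, 898370859133), Mul(Rational(541441079491, 898370859133), Pow(143210, Rational(1, 2)))) ≈ 8.0809e+5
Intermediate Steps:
k = -1579076
Function('C')(f, G) = Pow(Add(Pow(G, 2), Pow(f, 2)), Rational(1, 2))
M = Add(Rational(-2680852, 1371539), Mul(Rational(2, 1371539), Pow(143210, Rational(1, 2)))) (M = Mul(Add(-2680852, Pow(Add(Pow(302, 2), Pow(-694, 2)), Rational(1, 2))), Pow(Add(746772, 624767), -1)) = Mul(Add(-2680852, Pow(Add(91204, 481636), Rational(1, 2))), Pow(1371539, -1)) = Mul(Add(-2680852, Pow(572840, Rational(1, 2))), Rational(1, 1371539)) = Mul(Add(-2680852, Mul(2, Pow(143210, Rational(1, 2)))), Rational(1, 1371539)) = Add(Rational(-2680852, 1371539), Mul(Rational(2, 1371539), Pow(143210, Rational(1, 2)))) ≈ -1.9541)
Mul(k, Pow(M, -1)) = Mul(-1579076, Pow(Add(Rational(-2680852, 1371539), Mul(Rational(2, 1371539), Pow(143210, Rational(1, 2)))), -1))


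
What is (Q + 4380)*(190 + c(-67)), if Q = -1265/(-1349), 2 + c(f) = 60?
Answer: 1465651480/1349 ≈ 1.0865e+6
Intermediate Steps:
c(f) = 58 (c(f) = -2 + 60 = 58)
Q = 1265/1349 (Q = -1265*(-1/1349) = 1265/1349 ≈ 0.93773)
(Q + 4380)*(190 + c(-67)) = (1265/1349 + 4380)*(190 + 58) = (5909885/1349)*248 = 1465651480/1349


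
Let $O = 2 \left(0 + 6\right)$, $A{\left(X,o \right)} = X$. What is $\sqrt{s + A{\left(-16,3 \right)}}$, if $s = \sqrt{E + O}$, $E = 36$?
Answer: $2 \sqrt{-4 + \sqrt{3}} \approx 3.0119 i$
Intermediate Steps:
$O = 12$ ($O = 2 \cdot 6 = 12$)
$s = 4 \sqrt{3}$ ($s = \sqrt{36 + 12} = \sqrt{48} = 4 \sqrt{3} \approx 6.9282$)
$\sqrt{s + A{\left(-16,3 \right)}} = \sqrt{4 \sqrt{3} - 16} = \sqrt{-16 + 4 \sqrt{3}}$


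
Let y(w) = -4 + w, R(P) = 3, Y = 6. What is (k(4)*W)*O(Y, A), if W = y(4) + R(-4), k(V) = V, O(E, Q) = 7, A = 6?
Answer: 84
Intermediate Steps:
W = 3 (W = (-4 + 4) + 3 = 0 + 3 = 3)
(k(4)*W)*O(Y, A) = (4*3)*7 = 12*7 = 84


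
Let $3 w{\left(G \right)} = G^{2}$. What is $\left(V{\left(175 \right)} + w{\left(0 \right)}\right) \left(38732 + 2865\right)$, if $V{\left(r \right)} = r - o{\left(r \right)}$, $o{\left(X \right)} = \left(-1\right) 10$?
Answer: $7695445$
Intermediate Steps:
$o{\left(X \right)} = -10$
$V{\left(r \right)} = 10 + r$ ($V{\left(r \right)} = r - -10 = r + 10 = 10 + r$)
$w{\left(G \right)} = \frac{G^{2}}{3}$
$\left(V{\left(175 \right)} + w{\left(0 \right)}\right) \left(38732 + 2865\right) = \left(\left(10 + 175\right) + \frac{0^{2}}{3}\right) \left(38732 + 2865\right) = \left(185 + \frac{1}{3} \cdot 0\right) 41597 = \left(185 + 0\right) 41597 = 185 \cdot 41597 = 7695445$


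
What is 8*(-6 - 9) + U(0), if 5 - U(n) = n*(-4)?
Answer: -115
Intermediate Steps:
U(n) = 5 + 4*n (U(n) = 5 - n*(-4) = 5 - (-4)*n = 5 + 4*n)
8*(-6 - 9) + U(0) = 8*(-6 - 9) + (5 + 4*0) = 8*(-15) + (5 + 0) = -120 + 5 = -115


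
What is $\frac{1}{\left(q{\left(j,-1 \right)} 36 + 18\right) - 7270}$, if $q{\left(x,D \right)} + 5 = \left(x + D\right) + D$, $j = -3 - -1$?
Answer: $- \frac{1}{7576} \approx -0.000132$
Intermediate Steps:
$j = -2$ ($j = -3 + 1 = -2$)
$q{\left(x,D \right)} = -5 + x + 2 D$ ($q{\left(x,D \right)} = -5 + \left(\left(x + D\right) + D\right) = -5 + \left(\left(D + x\right) + D\right) = -5 + \left(x + 2 D\right) = -5 + x + 2 D$)
$\frac{1}{\left(q{\left(j,-1 \right)} 36 + 18\right) - 7270} = \frac{1}{\left(\left(-5 - 2 + 2 \left(-1\right)\right) 36 + 18\right) - 7270} = \frac{1}{\left(\left(-5 - 2 - 2\right) 36 + 18\right) - 7270} = \frac{1}{\left(\left(-9\right) 36 + 18\right) - 7270} = \frac{1}{\left(-324 + 18\right) - 7270} = \frac{1}{-306 - 7270} = \frac{1}{-7576} = - \frac{1}{7576}$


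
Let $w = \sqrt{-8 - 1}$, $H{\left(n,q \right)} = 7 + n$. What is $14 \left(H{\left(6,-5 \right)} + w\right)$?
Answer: $182 + 42 i \approx 182.0 + 42.0 i$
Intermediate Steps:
$w = 3 i$ ($w = \sqrt{-9} = 3 i \approx 3.0 i$)
$14 \left(H{\left(6,-5 \right)} + w\right) = 14 \left(\left(7 + 6\right) + 3 i\right) = 14 \left(13 + 3 i\right) = 182 + 42 i$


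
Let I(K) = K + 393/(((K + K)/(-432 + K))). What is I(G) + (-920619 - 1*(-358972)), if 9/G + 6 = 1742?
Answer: -29399858731/1736 ≈ -1.6935e+7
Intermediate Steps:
G = 9/1736 (G = 9/(-6 + 1742) = 9/1736 ≈ 0.0051843)
I(K) = K + 393*(-432 + K)/(2*K) (I(K) = K + 393/(((2*K)/(-432 + K))) = K + 393/((2*K/(-432 + K))) = K + 393*((-432 + K)/(2*K)) = K + 393*(-432 + K)/(2*K))
I(G) + (-920619 - 1*(-358972)) = (393/2 + 9/1736 - 84888/9/1736) + (-920619 - 1*(-358972)) = (393/2 + 9/1736 - 84888*1736/9) + (-920619 + 358972) = (393/2 + 9/1736 - 16373952) - 561647 = -28424839539/1736 - 561647 = -29399858731/1736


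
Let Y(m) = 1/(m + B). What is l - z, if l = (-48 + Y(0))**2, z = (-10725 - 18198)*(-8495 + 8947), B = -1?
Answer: 13075597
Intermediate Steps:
z = -13073196 (z = -28923*452 = -13073196)
Y(m) = 1/(-1 + m) (Y(m) = 1/(m - 1) = 1/(-1 + m))
l = 2401 (l = (-48 + 1/(-1 + 0))**2 = (-48 + 1/(-1))**2 = (-48 - 1)**2 = (-49)**2 = 2401)
l - z = 2401 - 1*(-13073196) = 2401 + 13073196 = 13075597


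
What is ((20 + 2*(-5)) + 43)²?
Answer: 2809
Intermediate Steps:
((20 + 2*(-5)) + 43)² = ((20 - 10) + 43)² = (10 + 43)² = 53² = 2809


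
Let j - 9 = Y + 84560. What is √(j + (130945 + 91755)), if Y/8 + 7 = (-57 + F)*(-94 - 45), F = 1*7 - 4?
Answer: √367261 ≈ 606.02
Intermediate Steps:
F = 3 (F = 7 - 4 = 3)
Y = 59992 (Y = -56 + 8*((-57 + 3)*(-94 - 45)) = -56 + 8*(-54*(-139)) = -56 + 8*7506 = -56 + 60048 = 59992)
j = 144561 (j = 9 + (59992 + 84560) = 9 + 144552 = 144561)
√(j + (130945 + 91755)) = √(144561 + (130945 + 91755)) = √(144561 + 222700) = √367261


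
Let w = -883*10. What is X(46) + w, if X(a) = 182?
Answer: -8648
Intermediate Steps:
w = -8830
X(46) + w = 182 - 8830 = -8648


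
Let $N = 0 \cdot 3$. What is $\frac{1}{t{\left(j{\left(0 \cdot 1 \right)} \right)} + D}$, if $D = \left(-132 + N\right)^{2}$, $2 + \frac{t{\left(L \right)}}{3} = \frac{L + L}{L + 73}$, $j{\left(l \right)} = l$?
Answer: $\frac{1}{17418} \approx 5.7412 \cdot 10^{-5}$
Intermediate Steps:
$N = 0$
$t{\left(L \right)} = -6 + \frac{6 L}{73 + L}$ ($t{\left(L \right)} = -6 + 3 \frac{L + L}{L + 73} = -6 + 3 \frac{2 L}{73 + L} = -6 + \frac{6 L}{73 + L}$)
$D = 17424$ ($D = \left(-132 + 0\right)^{2} = \left(-132\right)^{2} = 17424$)
$\frac{1}{t{\left(j{\left(0 \cdot 1 \right)} \right)} + D} = \frac{1}{- \frac{438}{73 + 0 \cdot 1} + 17424} = \frac{1}{- \frac{438}{73 + 0} + 17424} = \frac{1}{- \frac{438}{73} + 17424} = \frac{1}{\left(-438\right) \frac{1}{73} + 17424} = \frac{1}{-6 + 17424} = \frac{1}{17418}$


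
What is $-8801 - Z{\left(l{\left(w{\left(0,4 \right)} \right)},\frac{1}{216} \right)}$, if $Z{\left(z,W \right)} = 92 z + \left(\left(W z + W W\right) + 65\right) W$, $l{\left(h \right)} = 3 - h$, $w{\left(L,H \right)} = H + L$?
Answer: $- \frac{87769686889}{10077696} \approx -8709.3$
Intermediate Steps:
$Z{\left(z,W \right)} = 92 z + W \left(65 + W^{2} + W z\right)$ ($Z{\left(z,W \right)} = 92 z + \left(\left(W z + W^{2}\right) + 65\right) W = 92 z + \left(\left(W^{2} + W z\right) + 65\right) W = 92 z + \left(65 + W^{2} + W z\right) W = 92 z + W \left(65 + W^{2} + W z\right)$)
$-8801 - Z{\left(l{\left(w{\left(0,4 \right)} \right)},\frac{1}{216} \right)} = -8801 - \left(\left(\frac{1}{216}\right)^{3} + \frac{65}{216} + 92 \left(3 - \left(4 + 0\right)\right) + \left(3 - \left(4 + 0\right)\right) \left(\frac{1}{216}\right)^{2}\right) = -8801 - \left(\left(\frac{1}{216}\right)^{3} + 65 \cdot \frac{1}{216} + 92 \left(3 - 4\right) + \frac{3 - 4}{46656}\right) = -8801 - \left(\frac{1}{10077696} + \frac{65}{216} + 92 \left(3 - 4\right) + \left(3 - 4\right) \frac{1}{46656}\right) = -8801 - \left(\frac{1}{10077696} + \frac{65}{216} + 92 \left(-1\right) - \frac{1}{46656}\right) = -8801 - \left(\frac{1}{10077696} + \frac{65}{216} - 92 - \frac{1}{46656}\right) = -8801 - - \frac{924115607}{10077696} = -8801 + \frac{924115607}{10077696} = - \frac{87769686889}{10077696}$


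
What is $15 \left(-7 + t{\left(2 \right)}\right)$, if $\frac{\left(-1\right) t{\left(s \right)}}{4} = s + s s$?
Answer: $-465$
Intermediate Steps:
$t{\left(s \right)} = - 4 s - 4 s^{2}$ ($t{\left(s \right)} = - 4 \left(s + s s\right) = - 4 \left(s + s^{2}\right) = - 4 s - 4 s^{2}$)
$15 \left(-7 + t{\left(2 \right)}\right) = 15 \left(-7 - 8 \left(1 + 2\right)\right) = 15 \left(-7 - 8 \cdot 3\right) = 15 \left(-7 - 24\right) = 15 \left(-31\right) = -465$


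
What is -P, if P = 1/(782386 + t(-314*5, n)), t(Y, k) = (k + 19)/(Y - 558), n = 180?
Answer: -2128/1664917209 ≈ -1.2781e-6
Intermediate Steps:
t(Y, k) = (19 + k)/(-558 + Y)
P = 2128/1664917209 (P = 1/(782386 + (19 + 180)/(-558 - 314*5)) = 1/(782386 + 199/(-558 - 1570)) = 1/(782386 + 199/(-2128)) = 1/(782386 - 1/2128*199) = 1/(782386 - 199/2128) = 1/(1664917209/2128) = 2128/1664917209 ≈ 1.2781e-6)
-P = -1*2128/1664917209 = -2128/1664917209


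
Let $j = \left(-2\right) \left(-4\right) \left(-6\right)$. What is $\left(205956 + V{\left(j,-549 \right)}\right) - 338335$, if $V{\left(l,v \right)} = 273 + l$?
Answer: $-132154$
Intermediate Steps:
$j = -48$ ($j = 8 \left(-6\right) = -48$)
$\left(205956 + V{\left(j,-549 \right)}\right) - 338335 = \left(205956 + \left(273 - 48\right)\right) - 338335 = \left(205956 + 225\right) - 338335 = 206181 - 338335 = -132154$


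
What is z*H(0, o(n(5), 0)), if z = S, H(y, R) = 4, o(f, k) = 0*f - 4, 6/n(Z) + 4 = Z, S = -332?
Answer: -1328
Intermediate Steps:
n(Z) = 6/(-4 + Z)
o(f, k) = -4 (o(f, k) = 0 - 4 = -4)
z = -332
z*H(0, o(n(5), 0)) = -332*4 = -1328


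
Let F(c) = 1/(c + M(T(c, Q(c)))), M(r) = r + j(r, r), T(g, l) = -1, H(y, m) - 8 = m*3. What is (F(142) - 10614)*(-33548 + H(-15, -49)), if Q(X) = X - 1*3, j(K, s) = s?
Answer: 50057500833/140 ≈ 3.5755e+8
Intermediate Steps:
Q(X) = -3 + X (Q(X) = X - 3 = -3 + X)
H(y, m) = 8 + 3*m (H(y, m) = 8 + m*3 = 8 + 3*m)
M(r) = 2*r (M(r) = r + r = 2*r)
F(c) = 1/(-2 + c) (F(c) = 1/(c + 2*(-1)) = 1/(c - 2) = 1/(-2 + c))
(F(142) - 10614)*(-33548 + H(-15, -49)) = (1/(-2 + 142) - 10614)*(-33548 + (8 + 3*(-49))) = (1/140 - 10614)*(-33548 + (8 - 147)) = (1/140 - 10614)*(-33548 - 139) = -1485959/140*(-33687) = 50057500833/140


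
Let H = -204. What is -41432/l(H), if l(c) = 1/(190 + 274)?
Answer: -19224448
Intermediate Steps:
l(c) = 1/464
-41432/l(H) = -41432/1/464 = -41432*464 = -19224448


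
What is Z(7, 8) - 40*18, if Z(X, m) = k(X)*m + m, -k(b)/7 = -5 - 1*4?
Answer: -208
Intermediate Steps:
k(b) = 63 (k(b) = -7*(-5 - 1*4) = -7*(-5 - 4) = -7*(-9) = 63)
Z(X, m) = 64*m (Z(X, m) = 63*m + m = 64*m)
Z(7, 8) - 40*18 = 64*8 - 40*18 = 512 - 720 = -208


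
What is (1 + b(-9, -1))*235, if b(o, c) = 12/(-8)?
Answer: -235/2 ≈ -117.50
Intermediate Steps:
b(o, c) = -3/2 (b(o, c) = 12*(-⅛) = -3/2)
(1 + b(-9, -1))*235 = (1 - 3/2)*235 = -½*235 = -235/2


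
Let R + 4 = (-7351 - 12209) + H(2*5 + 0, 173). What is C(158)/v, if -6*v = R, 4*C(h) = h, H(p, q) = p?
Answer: 79/6518 ≈ 0.012120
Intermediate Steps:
C(h) = h/4
R = -19554 (R = -4 + ((-7351 - 12209) + (2*5 + 0)) = -4 + (-19560 + (10 + 0)) = -4 + (-19560 + 10) = -4 - 19550 = -19554)
v = 3259 (v = -⅙*(-19554) = 3259)
C(158)/v = ((¼)*158)/3259 = (79/2)*(1/3259) = 79/6518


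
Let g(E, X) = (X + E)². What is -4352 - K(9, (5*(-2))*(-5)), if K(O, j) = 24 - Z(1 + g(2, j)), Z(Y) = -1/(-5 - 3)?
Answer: -35007/8 ≈ -4375.9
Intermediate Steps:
g(E, X) = (E + X)²
Z(Y) = ⅛ (Z(Y) = -1/(-8) = -1*(-⅛) = ⅛)
K(O, j) = 191/8 (K(O, j) = 24 - 1*⅛ = 24 - ⅛ = 191/8)
-4352 - K(9, (5*(-2))*(-5)) = -4352 - 1*191/8 = -4352 - 191/8 = -35007/8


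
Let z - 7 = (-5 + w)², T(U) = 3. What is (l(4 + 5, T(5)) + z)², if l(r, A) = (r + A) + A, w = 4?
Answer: 529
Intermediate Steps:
l(r, A) = r + 2*A (l(r, A) = (A + r) + A = r + 2*A)
z = 8 (z = 7 + (-5 + 4)² = 7 + (-1)² = 7 + 1 = 8)
(l(4 + 5, T(5)) + z)² = (((4 + 5) + 2*3) + 8)² = ((9 + 6) + 8)² = (15 + 8)² = 23² = 529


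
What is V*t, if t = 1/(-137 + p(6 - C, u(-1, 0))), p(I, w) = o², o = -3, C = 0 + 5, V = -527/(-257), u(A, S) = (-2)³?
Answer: -527/32896 ≈ -0.016020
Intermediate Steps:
u(A, S) = -8
V = 527/257 (V = -527*(-1/257) = 527/257 ≈ 2.0506)
C = 5
p(I, w) = 9 (p(I, w) = (-3)² = 9)
t = -1/128 (t = 1/(-137 + 9) = 1/(-128) = -1/128 ≈ -0.0078125)
V*t = (527/257)*(-1/128) = -527/32896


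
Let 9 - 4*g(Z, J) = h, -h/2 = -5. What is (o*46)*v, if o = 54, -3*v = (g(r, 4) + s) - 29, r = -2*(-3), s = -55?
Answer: 69759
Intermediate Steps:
r = 6
h = 10 (h = -2*(-5) = 10)
g(Z, J) = -¼ (g(Z, J) = 9/4 - ¼*10 = 9/4 - 5/2 = -¼)
v = 337/12 (v = -((-¼ - 55) - 29)/3 = -(-221/4 - 29)/3 = -⅓*(-337/4) = 337/12 ≈ 28.083)
(o*46)*v = (54*46)*(337/12) = 2484*(337/12) = 69759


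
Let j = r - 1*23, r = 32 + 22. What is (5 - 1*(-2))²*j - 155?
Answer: 1364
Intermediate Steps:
r = 54
j = 31 (j = 54 - 1*23 = 54 - 23 = 31)
(5 - 1*(-2))²*j - 155 = (5 - 1*(-2))²*31 - 155 = (5 + 2)²*31 - 155 = 7²*31 - 155 = 49*31 - 155 = 1519 - 155 = 1364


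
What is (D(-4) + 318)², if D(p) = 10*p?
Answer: 77284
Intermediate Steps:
(D(-4) + 318)² = (10*(-4) + 318)² = (-40 + 318)² = 278² = 77284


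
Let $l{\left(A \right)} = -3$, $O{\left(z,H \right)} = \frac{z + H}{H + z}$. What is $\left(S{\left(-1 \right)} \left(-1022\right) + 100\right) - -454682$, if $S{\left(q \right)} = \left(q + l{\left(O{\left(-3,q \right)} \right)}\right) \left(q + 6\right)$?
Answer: $475222$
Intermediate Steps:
$O{\left(z,H \right)} = 1$ ($O{\left(z,H \right)} = \frac{H + z}{H + z} = 1$)
$S{\left(q \right)} = \left(-3 + q\right) \left(6 + q\right)$ ($S{\left(q \right)} = \left(q - 3\right) \left(q + 6\right) = \left(-3 + q\right) \left(6 + q\right)$)
$\left(S{\left(-1 \right)} \left(-1022\right) + 100\right) - -454682 = \left(\left(-18 + \left(-1\right)^{2} + 3 \left(-1\right)\right) \left(-1022\right) + 100\right) - -454682 = \left(\left(-18 + 1 - 3\right) \left(-1022\right) + 100\right) + 454682 = \left(\left(-20\right) \left(-1022\right) + 100\right) + 454682 = \left(20440 + 100\right) + 454682 = 20540 + 454682 = 475222$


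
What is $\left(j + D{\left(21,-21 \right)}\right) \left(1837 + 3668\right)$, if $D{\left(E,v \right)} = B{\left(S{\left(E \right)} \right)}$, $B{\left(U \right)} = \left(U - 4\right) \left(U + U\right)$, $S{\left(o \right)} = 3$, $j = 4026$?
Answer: $22130100$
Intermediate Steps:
$B{\left(U \right)} = 2 U \left(-4 + U\right)$ ($B{\left(U \right)} = \left(-4 + U\right) 2 U = 2 U \left(-4 + U\right)$)
$D{\left(E,v \right)} = -6$ ($D{\left(E,v \right)} = 2 \cdot 3 \left(-4 + 3\right) = 2 \cdot 3 \left(-1\right) = -6$)
$\left(j + D{\left(21,-21 \right)}\right) \left(1837 + 3668\right) = \left(4026 - 6\right) \left(1837 + 3668\right) = 4020 \cdot 5505 = 22130100$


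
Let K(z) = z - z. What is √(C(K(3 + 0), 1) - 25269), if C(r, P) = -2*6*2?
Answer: I*√25293 ≈ 159.04*I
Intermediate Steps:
K(z) = 0
C(r, P) = -24 (C(r, P) = -12*2 = -24)
√(C(K(3 + 0), 1) - 25269) = √(-24 - 25269) = √(-25293) = I*√25293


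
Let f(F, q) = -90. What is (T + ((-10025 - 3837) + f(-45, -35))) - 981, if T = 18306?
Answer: 3373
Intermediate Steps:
(T + ((-10025 - 3837) + f(-45, -35))) - 981 = (18306 + ((-10025 - 3837) - 90)) - 981 = (18306 + (-13862 - 90)) - 981 = (18306 - 13952) - 981 = 4354 - 981 = 3373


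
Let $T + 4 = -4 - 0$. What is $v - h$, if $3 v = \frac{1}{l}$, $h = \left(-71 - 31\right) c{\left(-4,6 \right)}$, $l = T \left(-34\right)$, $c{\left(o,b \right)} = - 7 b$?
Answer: $- \frac{3495743}{816} \approx -4284.0$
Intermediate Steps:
$T = -8$ ($T = -4 - 4 = -8$)
$l = 272$ ($l = \left(-8\right) \left(-34\right) = 272$)
$h = 4284$ ($h = \left(-71 - 31\right) \left(\left(-7\right) 6\right) = \left(-102\right) \left(-42\right) = 4284$)
$v = \frac{1}{816}$ ($v = \frac{1}{3 \cdot 272} = \frac{1}{3} \cdot \frac{1}{272} = \frac{1}{816} \approx 0.0012255$)
$v - h = \frac{1}{816} - 4284 = - \frac{3495743}{816}$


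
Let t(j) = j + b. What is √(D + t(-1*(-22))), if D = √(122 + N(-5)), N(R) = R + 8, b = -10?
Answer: √(12 + 5*√5) ≈ 4.8146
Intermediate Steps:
N(R) = 8 + R
t(j) = -10 + j (t(j) = j - 10 = -10 + j)
D = 5*√5 (D = √(122 + (8 - 5)) = √(122 + 3) = √125 = 5*√5 ≈ 11.180)
√(D + t(-1*(-22))) = √(5*√5 + (-10 - 1*(-22))) = √(5*√5 + (-10 + 22)) = √(5*√5 + 12) = √(12 + 5*√5)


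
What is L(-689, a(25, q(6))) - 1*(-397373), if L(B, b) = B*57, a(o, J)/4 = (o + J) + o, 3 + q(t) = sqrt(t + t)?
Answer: 358100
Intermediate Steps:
q(t) = -3 + sqrt(2)*sqrt(t) (q(t) = -3 + sqrt(t + t) = -3 + sqrt(2*t) = -3 + sqrt(2)*sqrt(t))
a(o, J) = 4*J + 8*o (a(o, J) = 4*((o + J) + o) = 4*((J + o) + o) = 4*(J + 2*o) = 4*J + 8*o)
L(B, b) = 57*B
L(-689, a(25, q(6))) - 1*(-397373) = 57*(-689) - 1*(-397373) = -39273 + 397373 = 358100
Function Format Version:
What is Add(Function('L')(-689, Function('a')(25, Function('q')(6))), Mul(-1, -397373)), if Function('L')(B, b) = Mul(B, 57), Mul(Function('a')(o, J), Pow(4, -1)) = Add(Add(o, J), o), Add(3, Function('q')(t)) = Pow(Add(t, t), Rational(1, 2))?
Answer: 358100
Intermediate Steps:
Function('q')(t) = Add(-3, Mul(Pow(2, Rational(1, 2)), Pow(t, Rational(1, 2)))) (Function('q')(t) = Add(-3, Pow(Add(t, t), Rational(1, 2))) = Add(-3, Pow(Mul(2, t), Rational(1, 2))) = Add(-3, Mul(Pow(2, Rational(1, 2)), Pow(t, Rational(1, 2)))))
Function('a')(o, J) = Add(Mul(4, J), Mul(8, o)) (Function('a')(o, J) = Mul(4, Add(Add(o, J), o)) = Mul(4, Add(Add(J, o), o)) = Mul(4, Add(J, Mul(2, o))) = Add(Mul(4, J), Mul(8, o)))
Function('L')(B, b) = Mul(57, B)
Add(Function('L')(-689, Function('a')(25, Function('q')(6))), Mul(-1, -397373)) = Add(Mul(57, -689), Mul(-1, -397373)) = Add(-39273, 397373) = 358100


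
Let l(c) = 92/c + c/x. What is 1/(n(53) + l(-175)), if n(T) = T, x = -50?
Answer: 350/19591 ≈ 0.017865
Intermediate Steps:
l(c) = 92/c - c/50 (l(c) = 92/c + c/(-50) = 92/c + c*(-1/50) = 92/c - c/50)
1/(n(53) + l(-175)) = 1/(53 + (92/(-175) - 1/50*(-175))) = 1/(53 + (92*(-1/175) + 7/2)) = 1/(53 + (-92/175 + 7/2)) = 1/(53 + 1041/350) = 1/(19591/350) = 350/19591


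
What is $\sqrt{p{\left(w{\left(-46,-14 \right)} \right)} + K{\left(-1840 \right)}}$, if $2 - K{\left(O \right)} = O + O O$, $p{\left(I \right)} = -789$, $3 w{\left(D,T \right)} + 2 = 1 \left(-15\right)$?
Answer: $i \sqrt{3384547} \approx 1839.7 i$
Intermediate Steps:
$w{\left(D,T \right)} = - \frac{17}{3}$ ($w{\left(D,T \right)} = - \frac{2}{3} + \frac{1 \left(-15\right)}{3} = - \frac{2}{3} + \frac{1}{3} \left(-15\right) = - \frac{2}{3} - 5 = - \frac{17}{3}$)
$K{\left(O \right)} = 2 - O - O^{2}$ ($K{\left(O \right)} = 2 - \left(O + O O\right) = 2 - \left(O + O^{2}\right) = 2 - O - O^{2}$)
$\sqrt{p{\left(w{\left(-46,-14 \right)} \right)} + K{\left(-1840 \right)}} = \sqrt{-789 - 3383758} = \sqrt{-3384547} = i \sqrt{3384547}$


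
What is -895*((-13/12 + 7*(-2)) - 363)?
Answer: 4060615/12 ≈ 3.3838e+5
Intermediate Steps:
-895*((-13/12 + 7*(-2)) - 363) = -895*((-13*1/12 - 14) - 363) = -895*((-13/12 - 14) - 363) = -895*(-181/12 - 363) = -895*(-4537/12) = 4060615/12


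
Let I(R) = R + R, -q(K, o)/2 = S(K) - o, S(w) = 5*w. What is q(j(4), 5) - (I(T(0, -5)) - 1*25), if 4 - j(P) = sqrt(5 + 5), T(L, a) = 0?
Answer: -5 + 10*sqrt(10) ≈ 26.623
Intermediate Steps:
j(P) = 4 - sqrt(10) (j(P) = 4 - sqrt(5 + 5) = 4 - sqrt(10))
q(K, o) = -10*K + 2*o (q(K, o) = -2*(5*K - o) = -2*(-o + 5*K) = -10*K + 2*o)
I(R) = 2*R
q(j(4), 5) - (I(T(0, -5)) - 1*25) = (-10*(4 - sqrt(10)) + 2*5) - (2*0 - 1*25) = ((-40 + 10*sqrt(10)) + 10) - (0 - 25) = (-30 + 10*sqrt(10)) - 1*(-25) = (-30 + 10*sqrt(10)) + 25 = -5 + 10*sqrt(10)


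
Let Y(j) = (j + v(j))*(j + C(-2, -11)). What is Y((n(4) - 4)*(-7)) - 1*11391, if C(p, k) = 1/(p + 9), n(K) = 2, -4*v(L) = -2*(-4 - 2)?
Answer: -78648/7 ≈ -11235.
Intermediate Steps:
v(L) = -3 (v(L) = -(-1)*(-4 - 2)/2 = -(-1)*(-6)/2 = -¼*12 = -3)
C(p, k) = 1/(9 + p)
Y(j) = (-3 + j)*(⅐ + j) (Y(j) = (j - 3)*(j + 1/(9 - 2)) = (-3 + j)*(j + 1/7) = (-3 + j)*(j + ⅐) = (-3 + j)*(⅐ + j))
Y((n(4) - 4)*(-7)) - 1*11391 = (-3/7 + ((2 - 4)*(-7))² - 20*(2 - 4)*(-7)/7) - 1*11391 = (-3/7 + (-2*(-7))² - (-40)*(-7)/7) - 11391 = (-3/7 + 14² - 20/7*14) - 11391 = (-3/7 + 196 - 40) - 11391 = 1089/7 - 11391 = -78648/7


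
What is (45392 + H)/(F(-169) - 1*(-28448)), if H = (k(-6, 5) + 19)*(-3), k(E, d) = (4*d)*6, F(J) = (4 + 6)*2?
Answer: 44975/28468 ≈ 1.5798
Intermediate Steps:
F(J) = 20 (F(J) = 10*2 = 20)
k(E, d) = 24*d
H = -417 (H = (24*5 + 19)*(-3) = (120 + 19)*(-3) = 139*(-3) = -417)
(45392 + H)/(F(-169) - 1*(-28448)) = (45392 - 417)/(20 - 1*(-28448)) = 44975/(20 + 28448) = 44975/28468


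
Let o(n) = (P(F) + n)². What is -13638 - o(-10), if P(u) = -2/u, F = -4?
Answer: -54913/4 ≈ -13728.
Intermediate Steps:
o(n) = (½ + n)² (o(n) = (-2/(-4) + n)² = (-2*(-¼) + n)² = (½ + n)²)
-13638 - o(-10) = -13638 - (1 + 2*(-10))²/4 = -13638 - (1 - 20)²/4 = -13638 - (-19)²/4 = -13638 - 361/4 = -54913/4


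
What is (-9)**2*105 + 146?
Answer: 8651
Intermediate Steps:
(-9)**2*105 + 146 = 81*105 + 146 = 8505 + 146 = 8651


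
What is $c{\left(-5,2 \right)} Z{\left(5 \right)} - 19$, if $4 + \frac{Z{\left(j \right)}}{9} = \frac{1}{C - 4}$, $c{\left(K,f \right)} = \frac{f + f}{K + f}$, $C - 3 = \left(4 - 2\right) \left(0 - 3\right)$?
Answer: $\frac{215}{7} \approx 30.714$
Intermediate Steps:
$C = -3$ ($C = 3 + \left(4 - 2\right) \left(0 - 3\right) = 3 + 2 \left(-3\right) = 3 - 6 = -3$)
$c{\left(K,f \right)} = \frac{2 f}{K + f}$
$Z{\left(j \right)} = - \frac{261}{7}$ ($Z{\left(j \right)} = -36 + \frac{9}{-3 - 4} = -36 + \frac{9}{-7} = -36 + 9 \left(- \frac{1}{7}\right) = -36 - \frac{9}{7} = - \frac{261}{7}$)
$c{\left(-5,2 \right)} Z{\left(5 \right)} - 19 = 2 \cdot 2 \frac{1}{-5 + 2} \left(- \frac{261}{7}\right) - 19 = 2 \cdot 2 \frac{1}{-3} \left(- \frac{261}{7}\right) - 19 = 2 \cdot 2 \left(- \frac{1}{3}\right) \left(- \frac{261}{7}\right) - 19 = \left(- \frac{4}{3}\right) \left(- \frac{261}{7}\right) - 19 = \frac{348}{7} - 19 = \frac{215}{7}$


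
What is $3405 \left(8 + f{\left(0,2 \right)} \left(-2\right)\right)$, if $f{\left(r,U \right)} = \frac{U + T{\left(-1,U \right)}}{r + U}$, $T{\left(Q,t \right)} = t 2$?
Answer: $6810$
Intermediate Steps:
$T{\left(Q,t \right)} = 2 t$
$f{\left(r,U \right)} = \frac{3 U}{U + r}$ ($f{\left(r,U \right)} = \frac{U + 2 U}{r + U} = \frac{3 U}{U + r}$)
$3405 \left(8 + f{\left(0,2 \right)} \left(-2\right)\right) = 3405 \left(8 + 3 \cdot 2 \frac{1}{2 + 0} \left(-2\right)\right) = 3405 \left(8 + 3 \cdot 2 \cdot \frac{1}{2} \left(-2\right)\right) = 3405 \left(8 + 3 \left(-2\right)\right) = 3405 \left(8 - 6\right) = 3405 \cdot 2 = 6810$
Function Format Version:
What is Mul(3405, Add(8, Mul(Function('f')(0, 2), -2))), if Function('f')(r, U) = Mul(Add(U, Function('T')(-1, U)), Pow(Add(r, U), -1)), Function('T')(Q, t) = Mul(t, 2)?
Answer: 6810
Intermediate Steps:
Function('T')(Q, t) = Mul(2, t)
Function('f')(r, U) = Mul(3, U, Pow(Add(U, r), -1)) (Function('f')(r, U) = Mul(Add(U, Mul(2, U)), Pow(Add(r, U), -1)) = Mul(Mul(3, U), Pow(Add(U, r), -1)) = Mul(3, U, Pow(Add(U, r), -1)))
Mul(3405, Add(8, Mul(Function('f')(0, 2), -2))) = Mul(3405, Add(8, Mul(Mul(3, 2, Pow(Add(2, 0), -1)), -2))) = Mul(3405, Add(8, Mul(Mul(3, 2, Pow(2, -1)), -2))) = Mul(3405, Add(8, Mul(Mul(3, 2, Rational(1, 2)), -2))) = Mul(3405, Add(8, Mul(3, -2))) = Mul(3405, Add(8, -6)) = Mul(3405, 2) = 6810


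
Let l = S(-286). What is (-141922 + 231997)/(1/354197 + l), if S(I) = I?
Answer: -31904294775/101300341 ≈ -314.95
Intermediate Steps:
l = -286
(-141922 + 231997)/(1/354197 + l) = (-141922 + 231997)/(1/354197 - 286) = 90075/(1/354197 - 286) = 90075/(-101300341/354197) = 90075*(-354197/101300341) = -31904294775/101300341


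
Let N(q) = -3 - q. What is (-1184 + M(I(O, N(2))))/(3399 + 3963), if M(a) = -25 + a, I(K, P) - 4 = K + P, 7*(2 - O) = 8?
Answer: -4232/25767 ≈ -0.16424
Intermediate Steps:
O = 6/7 (O = 2 - ⅐*8 = 2 - 8/7 = 6/7 ≈ 0.85714)
I(K, P) = 4 + K + P (I(K, P) = 4 + (K + P) = 4 + K + P)
(-1184 + M(I(O, N(2))))/(3399 + 3963) = (-1184 + (-25 + (4 + 6/7 + (-3 - 1*2))))/(3399 + 3963) = (-1184 + (-25 + (4 + 6/7 + (-3 - 2))))/7362 = (-1184 + (-25 + (4 + 6/7 - 5)))*(1/7362) = (-1184 + (-25 - ⅐))*(1/7362) = (-1184 - 176/7)*(1/7362) = -8464/7*1/7362 = -4232/25767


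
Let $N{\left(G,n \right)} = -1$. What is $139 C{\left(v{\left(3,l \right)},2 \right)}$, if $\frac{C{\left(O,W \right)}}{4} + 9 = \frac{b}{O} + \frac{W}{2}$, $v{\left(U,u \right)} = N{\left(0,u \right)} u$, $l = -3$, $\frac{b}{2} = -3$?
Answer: $-5560$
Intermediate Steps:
$b = -6$ ($b = 2 \left(-3\right) = -6$)
$v{\left(U,u \right)} = - u$
$C{\left(O,W \right)} = -36 - \frac{24}{O} + 2 W$ ($C{\left(O,W \right)} = -36 + 4 \left(- \frac{6}{O} + \frac{W}{2}\right) = -36 + 4 \left(\frac{W}{2} - \frac{6}{O}\right) = -36 + \left(- \frac{24}{O} + 2 W\right) = -36 - \frac{24}{O} + 2 W$)
$139 C{\left(v{\left(3,l \right)},2 \right)} = 139 \left(-36 - \frac{24}{\left(-1\right) \left(-3\right)} + 2 \cdot 2\right) = 139 \left(-36 - \frac{24}{3} + 4\right) = 139 \left(-36 - 8 + 4\right) = 139 \left(-40\right) = -5560$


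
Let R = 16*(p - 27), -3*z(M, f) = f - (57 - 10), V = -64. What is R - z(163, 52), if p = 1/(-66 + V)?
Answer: -83939/195 ≈ -430.46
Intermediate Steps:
p = -1/130 (p = 1/(-66 - 64) = 1/(-130) = -1/130 ≈ -0.0076923)
z(M, f) = 47/3 - f/3 (z(M, f) = -(f - (57 - 10))/3 = -(f - 1*47)/3 = -(f - 47)/3 = -(-47 + f)/3 = 47/3 - f/3)
R = -28088/65 (R = 16*(-1/130 - 27) = 16*(-3511/130) = -28088/65 ≈ -432.12)
R - z(163, 52) = -28088/65 - (47/3 - ⅓*52) = -28088/65 - (47/3 - 52/3) = -28088/65 - 1*(-5/3) = -28088/65 + 5/3 = -83939/195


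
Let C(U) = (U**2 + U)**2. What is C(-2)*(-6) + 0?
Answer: -24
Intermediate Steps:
C(U) = (U + U**2)**2
C(-2)*(-6) + 0 = ((-2)**2*(1 - 2)**2)*(-6) + 0 = (4*(-1)**2)*(-6) + 0 = (4*1)*(-6) + 0 = 4*(-6) + 0 = -24 + 0 = -24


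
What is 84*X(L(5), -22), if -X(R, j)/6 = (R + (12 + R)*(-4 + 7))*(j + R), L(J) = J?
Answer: 479808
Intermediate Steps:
X(R, j) = -6*(36 + 4*R)*(R + j) (X(R, j) = -6*(R + (12 + R)*(-4 + 7))*(j + R) = -6*(R + (12 + R)*3)*(R + j) = -6*(R + (36 + 3*R))*(R + j) = -6*(36 + 4*R)*(R + j))
84*X(L(5), -22) = 84*(-216*5 - 216*(-22) - 24*5² - 24*5*(-22)) = 84*(-1080 + 4752 - 24*25 + 2640) = 84*(-1080 + 4752 - 600 + 2640) = 84*5712 = 479808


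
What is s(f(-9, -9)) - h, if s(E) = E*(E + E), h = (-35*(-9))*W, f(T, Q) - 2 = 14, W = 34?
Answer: -10198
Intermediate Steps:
f(T, Q) = 16 (f(T, Q) = 2 + 14 = 16)
h = 10710 (h = -35*(-9)*34 = 315*34 = 10710)
s(E) = 2*E² (s(E) = E*(2*E) = 2*E²)
s(f(-9, -9)) - h = 2*16² - 1*10710 = 2*256 - 10710 = 512 - 10710 = -10198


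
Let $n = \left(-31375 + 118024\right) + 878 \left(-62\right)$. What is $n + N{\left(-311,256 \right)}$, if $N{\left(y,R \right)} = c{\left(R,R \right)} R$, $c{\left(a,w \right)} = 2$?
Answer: $32725$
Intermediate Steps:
$N{\left(y,R \right)} = 2 R$
$n = 32213$ ($n = 86649 - 54436 = 32213$)
$n + N{\left(-311,256 \right)} = 32213 + 2 \cdot 256 = 32213 + 512 = 32725$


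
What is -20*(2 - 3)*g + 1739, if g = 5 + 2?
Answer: 1879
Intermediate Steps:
g = 7
-20*(2 - 3)*g + 1739 = -20*(2 - 3)*7 + 1739 = -(-20)*7 + 1739 = -20*(-7) + 1739 = 140 + 1739 = 1879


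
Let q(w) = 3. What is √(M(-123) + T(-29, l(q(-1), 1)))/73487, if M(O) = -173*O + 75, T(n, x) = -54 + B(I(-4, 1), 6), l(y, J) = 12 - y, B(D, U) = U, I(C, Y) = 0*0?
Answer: √21306/73487 ≈ 0.0019863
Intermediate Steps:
I(C, Y) = 0
T(n, x) = -48 (T(n, x) = -54 + 6 = -48)
M(O) = 75 - 173*O
√(M(-123) + T(-29, l(q(-1), 1)))/73487 = √((75 - 173*(-123)) - 48)/73487 = √((75 + 21279) - 48)*(1/73487) = √(21354 - 48)*(1/73487) = √21306*(1/73487) = √21306/73487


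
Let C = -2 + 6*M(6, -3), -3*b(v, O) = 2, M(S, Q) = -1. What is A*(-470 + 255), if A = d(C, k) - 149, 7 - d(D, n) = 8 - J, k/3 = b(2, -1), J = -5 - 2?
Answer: 33755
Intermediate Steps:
b(v, O) = -⅔ (b(v, O) = -⅓*2 = -⅔)
J = -7
k = -2 (k = 3*(-⅔) = -2)
C = -8 (C = -2 + 6*(-1) = -2 - 6 = -8)
d(D, n) = -8 (d(D, n) = 7 - (8 - 1*(-7)) = 7 - (8 + 7) = 7 - 1*15 = 7 - 15 = -8)
A = -157 (A = -8 - 149 = -157)
A*(-470 + 255) = -157*(-470 + 255) = -157*(-215) = 33755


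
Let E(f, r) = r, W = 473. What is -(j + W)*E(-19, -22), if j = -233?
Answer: 5280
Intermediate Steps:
-(j + W)*E(-19, -22) = -(-233 + 473)*(-22) = -240*(-22) = -1*(-5280) = 5280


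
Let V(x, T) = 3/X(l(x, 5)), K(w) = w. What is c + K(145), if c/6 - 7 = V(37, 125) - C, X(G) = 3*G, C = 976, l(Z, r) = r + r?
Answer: -28342/5 ≈ -5668.4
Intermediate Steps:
l(Z, r) = 2*r
V(x, T) = 1/10 (V(x, T) = 3/((3*(2*5))) = 3/((3*10)) = 3/30 = 3*(1/30) = 1/10)
c = -29067/5 (c = 42 + 6*(1/10 - 1*976) = 42 + 6*(1/10 - 976) = 42 + 6*(-9759/10) = 42 - 29277/5 = -29067/5 ≈ -5813.4)
c + K(145) = -29067/5 + 145 = -28342/5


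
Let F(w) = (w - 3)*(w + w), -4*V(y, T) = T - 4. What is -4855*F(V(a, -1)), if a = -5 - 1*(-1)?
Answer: 169925/8 ≈ 21241.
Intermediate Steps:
a = -4 (a = -5 + 1 = -4)
V(y, T) = 1 - T/4 (V(y, T) = -(T - 4)/4 = -(-4 + T)/4 = 1 - T/4)
F(w) = 2*w*(-3 + w) (F(w) = (-3 + w)*(2*w) = 2*w*(-3 + w))
-4855*F(V(a, -1)) = -9710*(1 - ¼*(-1))*(-3 + (1 - ¼*(-1))) = -9710*(1 + ¼)*(-3 + (1 + ¼)) = -9710*5*(-3 + 5/4)/4 = -9710*5*(-7)/(4*4) = -4855*(-35/8) = 169925/8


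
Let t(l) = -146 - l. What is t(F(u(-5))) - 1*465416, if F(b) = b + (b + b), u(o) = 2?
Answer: -465568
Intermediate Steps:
F(b) = 3*b (F(b) = b + 2*b = 3*b)
t(F(u(-5))) - 1*465416 = (-146 - 3*2) - 1*465416 = (-146 - 1*6) - 465416 = (-146 - 6) - 465416 = -152 - 465416 = -465568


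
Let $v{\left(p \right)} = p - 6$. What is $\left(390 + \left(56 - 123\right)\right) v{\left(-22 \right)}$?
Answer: $-9044$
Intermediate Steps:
$v{\left(p \right)} = -6 + p$ ($v{\left(p \right)} = p - 6 = -6 + p$)
$\left(390 + \left(56 - 123\right)\right) v{\left(-22 \right)} = \left(390 + \left(56 - 123\right)\right) \left(-6 - 22\right) = \left(390 - 67\right) \left(-28\right) = 323 \left(-28\right) = -9044$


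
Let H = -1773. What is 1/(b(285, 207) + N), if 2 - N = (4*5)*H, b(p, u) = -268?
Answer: 1/35194 ≈ 2.8414e-5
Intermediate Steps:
N = 35462 (N = 2 - 4*5*(-1773) = 2 - 20*(-1773) = 2 - 1*(-35460) = 2 + 35460 = 35462)
1/(b(285, 207) + N) = 1/(-268 + 35462) = 1/35194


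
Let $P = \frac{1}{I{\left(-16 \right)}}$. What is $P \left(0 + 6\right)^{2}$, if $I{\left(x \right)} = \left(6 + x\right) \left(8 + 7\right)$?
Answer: $- \frac{6}{25} \approx -0.24$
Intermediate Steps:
$I{\left(x \right)} = 90 + 15 x$ ($I{\left(x \right)} = \left(6 + x\right) 15 = 90 + 15 x$)
$P = - \frac{1}{150}$ ($P = \frac{1}{90 + 15 \left(-16\right)} = \frac{1}{90 - 240} = \frac{1}{-150} = - \frac{1}{150} \approx -0.0066667$)
$P \left(0 + 6\right)^{2} = - \frac{\left(0 + 6\right)^{2}}{150} = - \frac{6^{2}}{150} = \left(- \frac{1}{150}\right) 36 = - \frac{6}{25}$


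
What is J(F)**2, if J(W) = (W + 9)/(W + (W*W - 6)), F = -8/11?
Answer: 1002001/562500 ≈ 1.7813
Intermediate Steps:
F = -8/11 (F = -8*1/11 = -8/11 ≈ -0.72727)
J(W) = (9 + W)/(-6 + W + W**2) (J(W) = (9 + W)/(W + (W**2 - 6)) = (9 + W)/(W + (-6 + W**2)) = (9 + W)/(-6 + W + W**2))
J(F)**2 = ((9 - 8/11)/(-6 - 8/11 + (-8/11)**2))**2 = ((91/11)/(-6 - 8/11 + 64/121))**2 = ((91/11)/(-750/121))**2 = (-121/750*91/11)**2 = (-1001/750)**2 = 1002001/562500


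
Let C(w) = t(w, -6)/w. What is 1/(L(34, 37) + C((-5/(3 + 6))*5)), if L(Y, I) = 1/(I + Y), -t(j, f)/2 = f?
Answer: -1775/7643 ≈ -0.23224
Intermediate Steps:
t(j, f) = -2*f
C(w) = 12/w (C(w) = (-2*(-6))/w = 12/w)
1/(L(34, 37) + C((-5/(3 + 6))*5)) = 1/(1/(37 + 34) + 12/(((-5/(3 + 6))*5))) = 1/(1/71 + 12/(((-5/9)*5))) = 1/(1/71 + 12/((((⅑)*(-5))*5))) = 1/(1/71 + 12/((-5/9*5))) = 1/(1/71 + 12/(-25/9)) = 1/(1/71 + 12*(-9/25)) = 1/(1/71 - 108/25) = 1/(-7643/1775) = -1775/7643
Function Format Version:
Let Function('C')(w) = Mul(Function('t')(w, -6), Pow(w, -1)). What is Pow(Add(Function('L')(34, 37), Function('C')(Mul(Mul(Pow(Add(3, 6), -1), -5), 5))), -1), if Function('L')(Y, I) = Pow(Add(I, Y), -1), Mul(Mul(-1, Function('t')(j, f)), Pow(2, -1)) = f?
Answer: Rational(-1775, 7643) ≈ -0.23224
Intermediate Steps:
Function('t')(j, f) = Mul(-2, f)
Function('C')(w) = Mul(12, Pow(w, -1)) (Function('C')(w) = Mul(Mul(-2, -6), Pow(w, -1)) = Mul(12, Pow(w, -1)))
Pow(Add(Function('L')(34, 37), Function('C')(Mul(Mul(Pow(Add(3, 6), -1), -5), 5))), -1) = Pow(Add(Pow(Add(37, 34), -1), Mul(12, Pow(Mul(Mul(Pow(Add(3, 6), -1), -5), 5), -1))), -1) = Pow(Add(Pow(71, -1), Mul(12, Pow(Mul(Mul(Pow(9, -1), -5), 5), -1))), -1) = Pow(Add(Rational(1, 71), Mul(12, Pow(Mul(Mul(Rational(1, 9), -5), 5), -1))), -1) = Pow(Add(Rational(1, 71), Mul(12, Pow(Mul(Rational(-5, 9), 5), -1))), -1) = Pow(Add(Rational(1, 71), Mul(12, Pow(Rational(-25, 9), -1))), -1) = Pow(Add(Rational(1, 71), Mul(12, Rational(-9, 25))), -1) = Pow(Add(Rational(1, 71), Rational(-108, 25)), -1) = Pow(Rational(-7643, 1775), -1) = Rational(-1775, 7643)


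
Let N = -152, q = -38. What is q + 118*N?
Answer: -17974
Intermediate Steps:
q + 118*N = -38 + 118*(-152) = -38 - 17936 = -17974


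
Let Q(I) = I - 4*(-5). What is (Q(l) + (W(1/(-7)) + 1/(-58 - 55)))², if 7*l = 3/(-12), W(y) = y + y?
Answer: 3873195225/10010896 ≈ 386.90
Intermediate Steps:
W(y) = 2*y
l = -1/28 (l = (3/(-12))/7 = (3*(-1/12))/7 = (⅐)*(-¼) = -1/28 ≈ -0.035714)
Q(I) = 20 + I (Q(I) = I + 20 = 20 + I)
(Q(l) + (W(1/(-7)) + 1/(-58 - 55)))² = ((20 - 1/28) + (2/(-7) + 1/(-58 - 55)))² = (559/28 + (2*(-⅐) + 1/(-113)))² = (559/28 + (-2/7 - 1/113))² = (559/28 - 233/791)² = (62235/3164)² = 3873195225/10010896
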